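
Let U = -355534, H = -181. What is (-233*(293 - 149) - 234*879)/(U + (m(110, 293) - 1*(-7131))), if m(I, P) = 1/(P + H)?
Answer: 8931552/13007045 ≈ 0.68667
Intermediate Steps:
m(I, P) = 1/(-181 + P) (m(I, P) = 1/(P - 181) = 1/(-181 + P))
(-233*(293 - 149) - 234*879)/(U + (m(110, 293) - 1*(-7131))) = (-233*(293 - 149) - 234*879)/(-355534 + (1/(-181 + 293) - 1*(-7131))) = (-233*144 - 205686)/(-355534 + (1/112 + 7131)) = (-33552 - 205686)/(-355534 + (1/112 + 7131)) = -239238/(-355534 + 798673/112) = -239238/(-39021135/112) = -239238*(-112/39021135) = 8931552/13007045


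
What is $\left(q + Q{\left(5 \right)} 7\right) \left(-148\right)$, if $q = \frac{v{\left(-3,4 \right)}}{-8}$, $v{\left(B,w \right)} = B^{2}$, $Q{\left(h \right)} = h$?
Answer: $- \frac{10027}{2} \approx -5013.5$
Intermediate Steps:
$q = - \frac{9}{8}$ ($q = \frac{\left(-3\right)^{2}}{-8} = 9 \left(- \frac{1}{8}\right) = - \frac{9}{8} \approx -1.125$)
$\left(q + Q{\left(5 \right)} 7\right) \left(-148\right) = \left(- \frac{9}{8} + 5 \cdot 7\right) \left(-148\right) = \left(- \frac{9}{8} + 35\right) \left(-148\right) = \frac{271}{8} \left(-148\right) = - \frac{10027}{2}$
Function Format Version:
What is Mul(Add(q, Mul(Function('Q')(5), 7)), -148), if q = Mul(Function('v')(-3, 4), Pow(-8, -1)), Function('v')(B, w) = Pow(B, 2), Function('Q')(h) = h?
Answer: Rational(-10027, 2) ≈ -5013.5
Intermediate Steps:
q = Rational(-9, 8) (q = Mul(Pow(-3, 2), Pow(-8, -1)) = Mul(9, Rational(-1, 8)) = Rational(-9, 8) ≈ -1.1250)
Mul(Add(q, Mul(Function('Q')(5), 7)), -148) = Mul(Add(Rational(-9, 8), Mul(5, 7)), -148) = Mul(Add(Rational(-9, 8), 35), -148) = Mul(Rational(271, 8), -148) = Rational(-10027, 2)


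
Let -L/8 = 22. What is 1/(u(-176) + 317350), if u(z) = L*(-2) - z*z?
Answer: 1/286726 ≈ 3.4877e-6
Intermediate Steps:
L = -176 (L = -8*22 = -176)
u(z) = 352 - z² (u(z) = -176*(-2) - z*z = 352 - z²)
1/(u(-176) + 317350) = 1/((352 - 1*(-176)²) + 317350) = 1/((352 - 1*30976) + 317350) = 1/((352 - 30976) + 317350) = 1/(-30624 + 317350) = 1/286726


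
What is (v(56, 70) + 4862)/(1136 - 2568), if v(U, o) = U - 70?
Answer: -606/179 ≈ -3.3855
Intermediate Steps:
v(U, o) = -70 + U
(v(56, 70) + 4862)/(1136 - 2568) = ((-70 + 56) + 4862)/(1136 - 2568) = (-14 + 4862)/(-1432) = 4848*(-1/1432) = -606/179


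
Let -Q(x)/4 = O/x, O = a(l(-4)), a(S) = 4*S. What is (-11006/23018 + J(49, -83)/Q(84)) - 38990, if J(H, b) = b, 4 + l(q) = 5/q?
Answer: -449696660/11509 ≈ -39074.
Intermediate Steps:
l(q) = -4 + 5/q
O = -21 (O = 4*(-4 + 5/(-4)) = 4*(-4 + 5*(-¼)) = 4*(-4 - 5/4) = 4*(-21/4) = -21)
Q(x) = 84/x (Q(x) = -(-84)/x = 84/x)
(-11006/23018 + J(49, -83)/Q(84)) - 38990 = (-11006/23018 - 83/1) - 38990 = (-11006*1/23018 - 83/1) - 38990 = (-5503/11509 - 83/1) - 38990 = (-5503/11509 - 83*1) - 38990 = (-5503/11509 - 83) - 38990 = -960750/11509 - 38990 = -449696660/11509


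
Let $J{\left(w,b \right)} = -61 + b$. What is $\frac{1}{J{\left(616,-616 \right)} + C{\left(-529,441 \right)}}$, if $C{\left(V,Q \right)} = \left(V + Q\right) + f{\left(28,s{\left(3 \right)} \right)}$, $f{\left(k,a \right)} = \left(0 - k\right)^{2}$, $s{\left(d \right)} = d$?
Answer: $\frac{1}{19} \approx 0.052632$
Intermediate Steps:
$f{\left(k,a \right)} = k^{2}$ ($f{\left(k,a \right)} = \left(- k\right)^{2} = k^{2}$)
$C{\left(V,Q \right)} = 784 + Q + V$ ($C{\left(V,Q \right)} = \left(V + Q\right) + 28^{2} = \left(Q + V\right) + 784 = 784 + Q + V$)
$\frac{1}{J{\left(616,-616 \right)} + C{\left(-529,441 \right)}} = \frac{1}{\left(-61 - 616\right) + \left(784 + 441 - 529\right)} = \frac{1}{-677 + 696} = \frac{1}{19}$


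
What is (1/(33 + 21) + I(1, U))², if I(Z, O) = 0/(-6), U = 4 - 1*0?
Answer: 1/2916 ≈ 0.00034294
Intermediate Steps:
U = 4 (U = 4 + 0 = 4)
I(Z, O) = 0 (I(Z, O) = 0*(-⅙) = 0)
(1/(33 + 21) + I(1, U))² = (1/(33 + 21) + 0)² = (1/54 + 0)² = (1/54)² = 1/2916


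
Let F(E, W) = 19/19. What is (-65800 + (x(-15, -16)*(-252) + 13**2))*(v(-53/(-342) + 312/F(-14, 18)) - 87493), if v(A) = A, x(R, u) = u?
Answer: 612208827517/114 ≈ 5.3702e+9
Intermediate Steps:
F(E, W) = 1 (F(E, W) = 19*(1/19) = 1)
(-65800 + (x(-15, -16)*(-252) + 13**2))*(v(-53/(-342) + 312/F(-14, 18)) - 87493) = (-65800 + (-16*(-252) + 13**2))*((-53/(-342) + 312/1) - 87493) = (-65800 + (4032 + 169))*((-53*(-1/342) + 312*1) - 87493) = (-65800 + 4201)*((53/342 + 312) - 87493) = -61599*(106757/342 - 87493) = -61599*(-29815849/342) = 612208827517/114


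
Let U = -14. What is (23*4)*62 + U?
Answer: 5690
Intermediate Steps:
(23*4)*62 + U = (23*4)*62 - 14 = 92*62 - 14 = 5704 - 14 = 5690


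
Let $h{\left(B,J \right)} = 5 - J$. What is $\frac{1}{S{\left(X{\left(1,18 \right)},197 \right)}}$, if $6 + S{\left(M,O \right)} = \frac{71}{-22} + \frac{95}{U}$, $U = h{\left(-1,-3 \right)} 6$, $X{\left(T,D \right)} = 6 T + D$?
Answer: $- \frac{528}{3827} \approx -0.13797$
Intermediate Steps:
$X{\left(T,D \right)} = D + 6 T$
$U = 48$ ($U = \left(5 - -3\right) 6 = \left(5 + 3\right) 6 = 8 \cdot 6 = 48$)
$S{\left(M,O \right)} = - \frac{3827}{528}$ ($S{\left(M,O \right)} = -6 + \left(\frac{71}{-22} + \frac{95}{48}\right) = -6 + \left(71 \left(- \frac{1}{22}\right) + 95 \cdot \frac{1}{48}\right) = -6 + \left(- \frac{71}{22} + \frac{95}{48}\right) = -6 - \frac{659}{528} = - \frac{3827}{528}$)
$\frac{1}{S{\left(X{\left(1,18 \right)},197 \right)}} = \frac{1}{- \frac{3827}{528}} = - \frac{528}{3827}$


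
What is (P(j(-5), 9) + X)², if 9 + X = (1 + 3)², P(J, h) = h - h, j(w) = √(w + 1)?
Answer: 49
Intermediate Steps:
j(w) = √(1 + w)
P(J, h) = 0
X = 7 (X = -9 + (1 + 3)² = -9 + 4² = -9 + 16 = 7)
(P(j(-5), 9) + X)² = (0 + 7)² = 7² = 49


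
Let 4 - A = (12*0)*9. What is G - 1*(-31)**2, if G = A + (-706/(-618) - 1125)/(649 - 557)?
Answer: -6888217/7107 ≈ -969.22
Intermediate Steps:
A = 4 (A = 4 - 12*0*9 = 4 - 0*9 = 4 - 1*0 = 4 + 0 = 4)
G = -58390/7107 (G = 4 + (-706/(-618) - 1125)/(649 - 557) = 4 + (-706*(-1/618) - 1125)/92 = 4 + (353/309 - 1125)*(1/92) = 4 - 347272/309*1/92 = 4 - 86818/7107 = -58390/7107 ≈ -8.2159)
G - 1*(-31)**2 = -58390/7107 - 1*(-31)**2 = -58390/7107 - 1*961 = -58390/7107 - 961 = -6888217/7107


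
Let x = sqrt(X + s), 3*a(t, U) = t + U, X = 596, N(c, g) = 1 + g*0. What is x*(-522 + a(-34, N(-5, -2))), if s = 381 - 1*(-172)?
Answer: -533*sqrt(1149) ≈ -18067.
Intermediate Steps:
N(c, g) = 1 (N(c, g) = 1 + 0 = 1)
s = 553 (s = 381 + 172 = 553)
a(t, U) = U/3 + t/3 (a(t, U) = (t + U)/3 = (U + t)/3 = U/3 + t/3)
x = sqrt(1149) (x = sqrt(596 + 553) = sqrt(1149) ≈ 33.897)
x*(-522 + a(-34, N(-5, -2))) = sqrt(1149)*(-522 + ((1/3)*1 + (1/3)*(-34))) = sqrt(1149)*(-522 + (1/3 - 34/3)) = sqrt(1149)*(-522 - 11) = sqrt(1149)*(-533) = -533*sqrt(1149)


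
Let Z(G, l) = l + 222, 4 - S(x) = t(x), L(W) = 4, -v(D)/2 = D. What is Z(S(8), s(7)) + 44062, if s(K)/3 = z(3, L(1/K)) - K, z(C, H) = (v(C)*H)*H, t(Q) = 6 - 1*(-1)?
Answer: 43975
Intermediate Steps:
v(D) = -2*D
t(Q) = 7 (t(Q) = 6 + 1 = 7)
z(C, H) = -2*C*H² (z(C, H) = ((-2*C)*H)*H = (-2*C*H)*H = -2*C*H²)
S(x) = -3 (S(x) = 4 - 1*7 = 4 - 7 = -3)
s(K) = -288 - 3*K (s(K) = 3*(-2*3*4² - K) = 3*(-2*3*16 - K) = 3*(-96 - K) = -288 - 3*K)
Z(G, l) = 222 + l
Z(S(8), s(7)) + 44062 = (222 + (-288 - 3*7)) + 44062 = (222 + (-288 - 21)) + 44062 = (222 - 309) + 44062 = -87 + 44062 = 43975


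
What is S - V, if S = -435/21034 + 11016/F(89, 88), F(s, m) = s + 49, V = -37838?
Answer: 18343951735/483782 ≈ 37918.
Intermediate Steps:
F(s, m) = 49 + s
S = 38608419/483782 (S = -435/21034 + 11016/(49 + 89) = -435*1/21034 + 11016/138 = -435/21034 + 11016*(1/138) = -435/21034 + 1836/23 = 38608419/483782 ≈ 79.805)
S - V = 38608419/483782 - 1*(-37838) = 38608419/483782 + 37838 = 18343951735/483782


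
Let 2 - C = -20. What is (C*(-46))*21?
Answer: -21252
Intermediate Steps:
C = 22 (C = 2 - 1*(-20) = 2 + 20 = 22)
(C*(-46))*21 = (22*(-46))*21 = -1012*21 = -21252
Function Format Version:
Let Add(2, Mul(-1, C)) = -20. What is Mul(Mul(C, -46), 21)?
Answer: -21252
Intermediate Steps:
C = 22 (C = Add(2, Mul(-1, -20)) = Add(2, 20) = 22)
Mul(Mul(C, -46), 21) = Mul(Mul(22, -46), 21) = Mul(-1012, 21) = -21252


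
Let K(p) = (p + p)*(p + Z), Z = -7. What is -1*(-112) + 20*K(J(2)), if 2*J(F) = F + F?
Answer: -288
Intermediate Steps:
J(F) = F (J(F) = (F + F)/2 = (2*F)/2 = F)
K(p) = 2*p*(-7 + p) (K(p) = (p + p)*(p - 7) = (2*p)*(-7 + p) = 2*p*(-7 + p))
-1*(-112) + 20*K(J(2)) = -1*(-112) + 20*(2*2*(-7 + 2)) = 112 + 20*(2*2*(-5)) = 112 + 20*(-20) = 112 - 400 = -288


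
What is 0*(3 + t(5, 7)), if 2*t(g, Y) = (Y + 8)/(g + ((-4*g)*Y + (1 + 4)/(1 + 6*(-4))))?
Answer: 0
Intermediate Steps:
t(g, Y) = (8 + Y)/(2*(-5/23 + g - 4*Y*g)) (t(g, Y) = ((Y + 8)/(g + ((-4*g)*Y + (1 + 4)/(1 + 6*(-4)))))/2 = ((8 + Y)/(g + (-4*Y*g + 5/(1 - 24))))/2 = ((8 + Y)/(g + (-4*Y*g + 5/(-23))))/2 = ((8 + Y)/(g + (-4*Y*g + 5*(-1/23))))/2 = ((8 + Y)/(g + (-4*Y*g - 5/23)))/2 = ((8 + Y)/(g + (-5/23 - 4*Y*g)))/2 = ((8 + Y)/(-5/23 + g - 4*Y*g))/2 = (8 + Y)/(2*(-5/23 + g - 4*Y*g)))
0*(3 + t(5, 7)) = 0*(3 + 23*(-8 - 1*7)/(2*(5 - 23*5 + 92*7*5))) = 0*(3 + 23*(-8 - 7)/(2*(5 - 115 + 3220))) = 0*(3 + (23/2)*(-15)/3110) = 0*(3 + (23/2)*(1/3110)*(-15)) = 0*(3 - 69/1244) = 0*(3663/1244) = 0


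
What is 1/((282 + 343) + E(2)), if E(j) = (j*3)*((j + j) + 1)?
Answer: 1/655 ≈ 0.0015267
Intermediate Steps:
E(j) = 3*j*(1 + 2*j) (E(j) = (3*j)*(2*j + 1) = (3*j)*(1 + 2*j) = 3*j*(1 + 2*j))
1/((282 + 343) + E(2)) = 1/((282 + 343) + 3*2*(1 + 2*2)) = 1/(625 + 3*2*(1 + 4)) = 1/(625 + 3*2*5) = 1/(625 + 30) = 1/655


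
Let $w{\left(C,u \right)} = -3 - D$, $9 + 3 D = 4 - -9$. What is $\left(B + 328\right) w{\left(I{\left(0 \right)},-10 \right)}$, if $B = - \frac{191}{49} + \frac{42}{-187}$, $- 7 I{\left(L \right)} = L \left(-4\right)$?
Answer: $- \frac{38579957}{27489} \approx -1403.5$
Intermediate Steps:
$D = \frac{4}{3}$ ($D = -3 + \frac{4 - -9}{3} = -3 + \frac{4 + 9}{3} = -3 + \frac{1}{3} \cdot 13 = -3 + \frac{13}{3} = \frac{4}{3} \approx 1.3333$)
$I{\left(L \right)} = \frac{4 L}{7}$ ($I{\left(L \right)} = - \frac{L \left(-4\right)}{7} = - \frac{\left(-4\right) L}{7} = \frac{4 L}{7}$)
$B = - \frac{37775}{9163}$ ($B = \left(-191\right) \frac{1}{49} + 42 \left(- \frac{1}{187}\right) = - \frac{191}{49} - \frac{42}{187} = - \frac{37775}{9163} \approx -4.1226$)
$w{\left(C,u \right)} = - \frac{13}{3}$ ($w{\left(C,u \right)} = -3 - \frac{4}{3} = - \frac{13}{3}$)
$\left(B + 328\right) w{\left(I{\left(0 \right)},-10 \right)} = \left(- \frac{37775}{9163} + 328\right) \left(- \frac{13}{3}\right) = \frac{2967689}{9163} \left(- \frac{13}{3}\right) = - \frac{38579957}{27489}$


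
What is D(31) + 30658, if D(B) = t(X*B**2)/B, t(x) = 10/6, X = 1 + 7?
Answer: 2851199/93 ≈ 30658.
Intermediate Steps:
X = 8
t(x) = 5/3 (t(x) = 10*(1/6) = 5/3)
D(B) = 5/(3*B)
D(31) + 30658 = (5/3)/31 + 30658 = (5/3)*(1/31) + 30658 = 5/93 + 30658 = 2851199/93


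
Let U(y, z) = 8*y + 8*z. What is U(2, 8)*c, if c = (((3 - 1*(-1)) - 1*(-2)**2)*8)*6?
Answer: 0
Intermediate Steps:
c = 0 (c = (((3 + 1) - 1*4)*8)*6 = ((4 - 4)*8)*6 = (0*8)*6 = 0*6 = 0)
U(2, 8)*c = (8*2 + 8*8)*0 = (16 + 64)*0 = 80*0 = 0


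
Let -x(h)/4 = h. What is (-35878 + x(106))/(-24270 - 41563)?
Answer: 36302/65833 ≈ 0.55143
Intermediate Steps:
x(h) = -4*h
(-35878 + x(106))/(-24270 - 41563) = (-35878 - 4*106)/(-24270 - 41563) = (-35878 - 424)/(-65833) = -36302*(-1/65833) = 36302/65833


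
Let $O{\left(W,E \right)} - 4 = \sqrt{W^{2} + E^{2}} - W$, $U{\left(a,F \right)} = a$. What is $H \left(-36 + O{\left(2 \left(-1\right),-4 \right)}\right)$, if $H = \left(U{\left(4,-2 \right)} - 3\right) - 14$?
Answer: $390 - 26 \sqrt{5} \approx 331.86$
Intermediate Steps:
$O{\left(W,E \right)} = 4 + \sqrt{E^{2} + W^{2}} - W$ ($O{\left(W,E \right)} = 4 - \left(W - \sqrt{W^{2} + E^{2}}\right) = 4 - \left(W - \sqrt{E^{2} + W^{2}}\right) = 4 + \sqrt{E^{2} + W^{2}} - W$)
$H = -13$ ($H = \left(4 - 3\right) - 14 = 1 - 14 = -13$)
$H \left(-36 + O{\left(2 \left(-1\right),-4 \right)}\right) = - 13 \left(-36 + \left(4 + \sqrt{\left(-4\right)^{2} + \left(2 \left(-1\right)\right)^{2}} - 2 \left(-1\right)\right)\right) = - 13 \left(-36 + \left(4 + \sqrt{16 + \left(-2\right)^{2}} - -2\right)\right) = - 13 \left(-36 + \left(4 + \sqrt{16 + 4} + 2\right)\right) = - 13 \left(-36 + \left(4 + \sqrt{20} + 2\right)\right) = - 13 \left(-36 + \left(4 + 2 \sqrt{5} + 2\right)\right) = - 13 \left(-36 + \left(6 + 2 \sqrt{5}\right)\right) = - 13 \left(-30 + 2 \sqrt{5}\right) = 390 - 26 \sqrt{5}$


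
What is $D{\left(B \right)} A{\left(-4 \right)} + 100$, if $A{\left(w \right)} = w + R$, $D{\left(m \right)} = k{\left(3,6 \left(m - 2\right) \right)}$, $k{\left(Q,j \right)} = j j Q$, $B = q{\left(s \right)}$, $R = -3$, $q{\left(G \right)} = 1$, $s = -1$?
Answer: $-656$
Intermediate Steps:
$B = 1$
$k{\left(Q,j \right)} = Q j^{2}$ ($k{\left(Q,j \right)} = j^{2} Q = Q j^{2}$)
$D{\left(m \right)} = 3 \left(-12 + 6 m\right)^{2}$ ($D{\left(m \right)} = 3 \left(6 \left(m - 2\right)\right)^{2} = 3 \left(6 \left(-2 + m\right)\right)^{2} = 3 \left(-12 + 6 m\right)^{2}$)
$A{\left(w \right)} = -3 + w$ ($A{\left(w \right)} = w - 3 = -3 + w$)
$D{\left(B \right)} A{\left(-4 \right)} + 100 = 108 \left(-2 + 1\right)^{2} \left(-3 - 4\right) + 100 = 108 \left(-1\right)^{2} \left(-7\right) + 100 = 108 \cdot 1 \left(-7\right) + 100 = 108 \left(-7\right) + 100 = -756 + 100 = -656$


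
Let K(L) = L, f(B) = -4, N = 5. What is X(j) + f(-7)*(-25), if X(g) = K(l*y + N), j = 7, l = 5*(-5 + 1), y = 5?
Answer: 5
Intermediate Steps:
l = -20 (l = 5*(-4) = -20)
X(g) = -95 (X(g) = -20*5 + 5 = -100 + 5 = -95)
X(j) + f(-7)*(-25) = -95 - 4*(-25) = -95 + 100 = 5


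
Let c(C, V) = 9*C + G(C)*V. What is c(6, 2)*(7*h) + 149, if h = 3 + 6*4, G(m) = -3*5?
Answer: 4685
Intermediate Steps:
G(m) = -15
c(C, V) = -15*V + 9*C (c(C, V) = 9*C - 15*V = -15*V + 9*C)
h = 27 (h = 3 + 24 = 27)
c(6, 2)*(7*h) + 149 = (-15*2 + 9*6)*(7*27) + 149 = (-30 + 54)*189 + 149 = 24*189 + 149 = 4536 + 149 = 4685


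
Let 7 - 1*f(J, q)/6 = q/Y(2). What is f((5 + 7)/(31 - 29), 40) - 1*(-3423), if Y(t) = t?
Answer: 3345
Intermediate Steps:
f(J, q) = 42 - 3*q (f(J, q) = 42 - 6*q/2 = 42 - 3*q)
f((5 + 7)/(31 - 29), 40) - 1*(-3423) = (42 - 3*40) - 1*(-3423) = (42 - 120) + 3423 = -78 + 3423 = 3345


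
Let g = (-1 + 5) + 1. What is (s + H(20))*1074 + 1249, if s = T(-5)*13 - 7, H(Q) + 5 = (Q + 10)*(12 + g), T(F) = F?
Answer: 466291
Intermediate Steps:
g = 5 (g = 4 + 1 = 5)
H(Q) = 165 + 17*Q (H(Q) = -5 + (Q + 10)*(12 + 5) = -5 + (10 + Q)*17 = -5 + (170 + 17*Q) = 165 + 17*Q)
s = -72 (s = -5*13 - 7 = -65 - 7 = -72)
(s + H(20))*1074 + 1249 = (-72 + (165 + 17*20))*1074 + 1249 = (-72 + (165 + 340))*1074 + 1249 = (-72 + 505)*1074 + 1249 = 433*1074 + 1249 = 465042 + 1249 = 466291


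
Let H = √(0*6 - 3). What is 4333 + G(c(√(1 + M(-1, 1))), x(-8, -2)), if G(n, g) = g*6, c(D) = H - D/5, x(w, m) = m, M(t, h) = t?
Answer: 4321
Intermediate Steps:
H = I*√3 (H = √(0 - 3) = √(-3) = I*√3 ≈ 1.732*I)
c(D) = -D/5 + I*√3 (c(D) = I*√3 - D/5 = -D/5 + I*√3)
G(n, g) = 6*g
4333 + G(c(√(1 + M(-1, 1))), x(-8, -2)) = 4333 + 6*(-2) = 4333 - 12 = 4321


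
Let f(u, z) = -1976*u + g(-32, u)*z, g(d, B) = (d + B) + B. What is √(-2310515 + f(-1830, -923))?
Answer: √4713281 ≈ 2171.0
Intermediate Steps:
g(d, B) = d + 2*B (g(d, B) = (B + d) + B = d + 2*B)
f(u, z) = -1976*u + z*(-32 + 2*u) (f(u, z) = -1976*u + (-32 + 2*u)*z = -1976*u + z*(-32 + 2*u))
√(-2310515 + f(-1830, -923)) = √(-2310515 + (-1976*(-1830) + 2*(-923)*(-16 - 1830))) = √(-2310515 + (3616080 + 2*(-923)*(-1846))) = √(-2310515 + (3616080 + 3407716)) = √(-2310515 + 7023796) = √4713281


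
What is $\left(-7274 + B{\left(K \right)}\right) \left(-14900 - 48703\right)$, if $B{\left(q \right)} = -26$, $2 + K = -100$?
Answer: $464301900$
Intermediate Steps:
$K = -102$ ($K = -2 - 100 = -102$)
$\left(-7274 + B{\left(K \right)}\right) \left(-14900 - 48703\right) = \left(-7274 - 26\right) \left(-14900 - 48703\right) = \left(-7300\right) \left(-63603\right) = 464301900$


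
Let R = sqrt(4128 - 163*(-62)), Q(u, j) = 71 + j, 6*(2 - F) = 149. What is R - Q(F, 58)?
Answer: -129 + sqrt(14234) ≈ -9.6937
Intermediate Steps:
F = -137/6 (F = 2 - 1/6*149 = 2 - 149/6 = -137/6 ≈ -22.833)
R = sqrt(14234) (R = sqrt(4128 + 10106) = sqrt(14234) ≈ 119.31)
R - Q(F, 58) = sqrt(14234) - (71 + 58) = sqrt(14234) - 1*129 = sqrt(14234) - 129 = -129 + sqrt(14234)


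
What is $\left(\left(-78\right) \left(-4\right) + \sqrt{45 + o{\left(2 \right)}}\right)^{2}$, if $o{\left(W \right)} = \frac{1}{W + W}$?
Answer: $\frac{\left(624 + \sqrt{181}\right)^{2}}{4} \approx 1.0159 \cdot 10^{5}$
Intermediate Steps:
$o{\left(W \right)} = \frac{1}{2 W}$
$\left(\left(-78\right) \left(-4\right) + \sqrt{45 + o{\left(2 \right)}}\right)^{2} = \left(\left(-78\right) \left(-4\right) + \sqrt{45 + \frac{1}{2 \cdot 2}}\right)^{2} = \left(312 + \sqrt{45 + \frac{1}{2} \cdot \frac{1}{2}}\right)^{2} = \left(312 + \sqrt{45 + \frac{1}{4}}\right)^{2} = \left(312 + \sqrt{\frac{181}{4}}\right)^{2} = \left(312 + \frac{\sqrt{181}}{2}\right)^{2}$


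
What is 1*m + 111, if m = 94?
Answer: 205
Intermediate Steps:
1*m + 111 = 1*94 + 111 = 94 + 111 = 205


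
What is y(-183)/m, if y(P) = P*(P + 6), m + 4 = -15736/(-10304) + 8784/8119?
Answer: -2103860232/90343 ≈ -23287.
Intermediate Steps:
m = -90343/64952 (m = -4 + (-15736/(-10304) + 8784/8119) = -4 + (-15736*(-1/10304) + 8784*(1/8119)) = -4 + (281/184 + 8784/8119) = -4 + 169465/64952 = -90343/64952 ≈ -1.3909)
y(P) = P*(6 + P)
y(-183)/m = (-183*(6 - 183))/(-90343/64952) = -183*(-177)*(-64952/90343) = 32391*(-64952/90343) = -2103860232/90343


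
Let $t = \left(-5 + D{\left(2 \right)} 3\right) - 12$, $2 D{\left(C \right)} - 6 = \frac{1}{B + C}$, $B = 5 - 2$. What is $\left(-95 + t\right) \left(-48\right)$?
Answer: $\frac{24648}{5} \approx 4929.6$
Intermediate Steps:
$B = 3$ ($B = 5 - 2 = 3$)
$D{\left(C \right)} = 3 + \frac{1}{2 \left(3 + C\right)}$
$t = - \frac{77}{10}$ ($t = \left(-5 + \frac{19 + 6 \cdot 2}{2 \left(3 + 2\right)} 3\right) - 12 = \left(-5 + \frac{19 + 12}{2 \cdot 5} \cdot 3\right) - 12 = \left(-5 + \frac{1}{2} \cdot \frac{1}{5} \cdot 31 \cdot 3\right) - 12 = \left(-5 + \frac{31}{10} \cdot 3\right) - 12 = \left(-5 + \frac{93}{10}\right) - 12 = \frac{43}{10} - 12 = - \frac{77}{10} \approx -7.7$)
$\left(-95 + t\right) \left(-48\right) = \left(-95 - \frac{77}{10}\right) \left(-48\right) = \left(- \frac{1027}{10}\right) \left(-48\right) = \frac{24648}{5}$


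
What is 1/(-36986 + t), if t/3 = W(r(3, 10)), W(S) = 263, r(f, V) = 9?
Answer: -1/36197 ≈ -2.7627e-5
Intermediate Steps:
t = 789 (t = 3*263 = 789)
1/(-36986 + t) = 1/(-36986 + 789) = 1/(-36197) = -1/36197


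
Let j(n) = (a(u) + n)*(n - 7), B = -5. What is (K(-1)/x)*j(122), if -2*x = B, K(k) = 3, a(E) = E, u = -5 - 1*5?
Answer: 15456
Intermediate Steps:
u = -10 (u = -5 - 5 = -10)
j(n) = (-10 + n)*(-7 + n) (j(n) = (-10 + n)*(n - 7) = (-10 + n)*(-7 + n))
x = 5/2 (x = -½*(-5) = 5/2 ≈ 2.5000)
(K(-1)/x)*j(122) = (3/(5/2))*(70 + 122² - 17*122) = (3*(⅖))*(70 + 14884 - 2074) = (6/5)*12880 = 15456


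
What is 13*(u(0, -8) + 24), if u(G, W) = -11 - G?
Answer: 169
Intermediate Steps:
13*(u(0, -8) + 24) = 13*((-11 - 1*0) + 24) = 13*((-11 + 0) + 24) = 13*(-11 + 24) = 13*13 = 169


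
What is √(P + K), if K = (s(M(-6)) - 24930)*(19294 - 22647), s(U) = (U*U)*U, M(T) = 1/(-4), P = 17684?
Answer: √5350913689/8 ≈ 9143.8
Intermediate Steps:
M(T) = -¼
s(U) = U³ (s(U) = U²*U = U³)
K = 5349781913/64 (K = ((-¼)³ - 24930)*(19294 - 22647) = (-1/64 - 24930)*(-3353) = -1595521/64*(-3353) = 5349781913/64 ≈ 8.3590e+7)
√(P + K) = √(17684 + 5349781913/64) = √(5350913689/64) = √5350913689/8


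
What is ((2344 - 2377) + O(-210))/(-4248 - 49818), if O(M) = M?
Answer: 81/18022 ≈ 0.0044945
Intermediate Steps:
((2344 - 2377) + O(-210))/(-4248 - 49818) = ((2344 - 2377) - 210)/(-4248 - 49818) = (-33 - 210)/(-54066) = -243*(-1/54066) = 81/18022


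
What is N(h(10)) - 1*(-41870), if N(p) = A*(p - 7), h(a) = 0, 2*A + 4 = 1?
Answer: 83761/2 ≈ 41881.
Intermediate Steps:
A = -3/2 (A = -2 + (½)*1 = -2 + ½ = -3/2 ≈ -1.5000)
N(p) = 21/2 - 3*p/2 (N(p) = -3*(p - 7)/2 = -3*(-7 + p)/2 = 21/2 - 3*p/2)
N(h(10)) - 1*(-41870) = (21/2 - 3/2*0) - 1*(-41870) = (21/2 + 0) + 41870 = 21/2 + 41870 = 83761/2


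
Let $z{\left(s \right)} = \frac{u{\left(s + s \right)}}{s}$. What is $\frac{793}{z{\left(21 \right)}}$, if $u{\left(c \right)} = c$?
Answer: $\frac{793}{2} \approx 396.5$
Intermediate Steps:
$z{\left(s \right)} = 2$ ($z{\left(s \right)} = \frac{s + s}{s} = \frac{2 s}{s} = 2$)
$\frac{793}{z{\left(21 \right)}} = \frac{793}{2}$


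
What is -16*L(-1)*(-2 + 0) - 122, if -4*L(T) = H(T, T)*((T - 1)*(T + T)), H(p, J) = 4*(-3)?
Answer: 262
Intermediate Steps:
H(p, J) = -12
L(T) = 6*T*(-1 + T) (L(T) = -(-3)*(T - 1)*(T + T) = -(-3)*(-1 + T)*(2*T) = -(-3)*2*T*(-1 + T) = -(-6)*T*(-1 + T) = 6*T*(-1 + T))
-16*L(-1)*(-2 + 0) - 122 = -16*6*(-1)*(-1 - 1)*(-2 + 0) - 122 = -16*6*(-1)*(-2)*(-2) - 122 = -192*(-2) - 122 = -16*(-24) - 122 = 384 - 122 = 262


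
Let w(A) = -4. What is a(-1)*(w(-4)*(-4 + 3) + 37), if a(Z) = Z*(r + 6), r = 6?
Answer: -492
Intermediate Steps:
a(Z) = 12*Z (a(Z) = Z*(6 + 6) = Z*12 = 12*Z)
a(-1)*(w(-4)*(-4 + 3) + 37) = (12*(-1))*(-4*(-4 + 3) + 37) = -12*(-4*(-1) + 37) = -12*(4 + 37) = -12*41 = -492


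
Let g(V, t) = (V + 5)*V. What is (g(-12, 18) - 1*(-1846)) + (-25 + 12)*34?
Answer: 1488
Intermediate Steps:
g(V, t) = V*(5 + V) (g(V, t) = (5 + V)*V = V*(5 + V))
(g(-12, 18) - 1*(-1846)) + (-25 + 12)*34 = (-12*(5 - 12) - 1*(-1846)) + (-25 + 12)*34 = (-12*(-7) + 1846) - 13*34 = (84 + 1846) - 442 = 1930 - 442 = 1488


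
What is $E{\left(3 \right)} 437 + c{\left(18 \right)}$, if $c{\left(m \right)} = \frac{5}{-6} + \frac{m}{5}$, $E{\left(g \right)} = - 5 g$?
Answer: $- \frac{196567}{30} \approx -6552.2$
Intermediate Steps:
$c{\left(m \right)} = - \frac{5}{6} + \frac{m}{5}$ ($c{\left(m \right)} = 5 \left(- \frac{1}{6}\right) + m \frac{1}{5} = - \frac{5}{6} + \frac{m}{5}$)
$E{\left(3 \right)} 437 + c{\left(18 \right)} = \left(-5\right) 3 \cdot 437 + \left(- \frac{5}{6} + \frac{1}{5} \cdot 18\right) = \left(-15\right) 437 + \left(- \frac{5}{6} + \frac{18}{5}\right) = -6555 + \frac{83}{30} = - \frac{196567}{30}$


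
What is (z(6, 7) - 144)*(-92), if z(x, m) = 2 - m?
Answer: 13708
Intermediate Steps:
(z(6, 7) - 144)*(-92) = ((2 - 1*7) - 144)*(-92) = ((2 - 7) - 144)*(-92) = (-5 - 144)*(-92) = -149*(-92) = 13708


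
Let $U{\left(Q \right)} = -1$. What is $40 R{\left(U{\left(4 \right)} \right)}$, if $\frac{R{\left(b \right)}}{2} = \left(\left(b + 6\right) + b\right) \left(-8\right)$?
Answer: $-2560$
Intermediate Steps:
$R{\left(b \right)} = -96 - 32 b$ ($R{\left(b \right)} = 2 \left(\left(b + 6\right) + b\right) \left(-8\right) = 2 \left(\left(6 + b\right) + b\right) \left(-8\right) = 2 \left(6 + 2 b\right) \left(-8\right) = 2 \left(-48 - 16 b\right) = -96 - 32 b$)
$40 R{\left(U{\left(4 \right)} \right)} = 40 \left(-96 - -32\right) = 40 \left(-96 + 32\right) = 40 \left(-64\right) = -2560$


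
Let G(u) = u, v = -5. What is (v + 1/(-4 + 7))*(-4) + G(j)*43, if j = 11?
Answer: 1475/3 ≈ 491.67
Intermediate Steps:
(v + 1/(-4 + 7))*(-4) + G(j)*43 = (-5 + 1/(-4 + 7))*(-4) + 11*43 = (-5 + 1/3)*(-4) + 473 = (-5 + ⅓)*(-4) + 473 = -14/3*(-4) + 473 = 56/3 + 473 = 1475/3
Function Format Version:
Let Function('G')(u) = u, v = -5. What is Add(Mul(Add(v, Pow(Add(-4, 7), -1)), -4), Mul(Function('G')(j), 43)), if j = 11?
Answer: Rational(1475, 3) ≈ 491.67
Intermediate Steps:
Add(Mul(Add(v, Pow(Add(-4, 7), -1)), -4), Mul(Function('G')(j), 43)) = Add(Mul(Add(-5, Pow(Add(-4, 7), -1)), -4), Mul(11, 43)) = Add(Mul(Add(-5, Pow(3, -1)), -4), 473) = Add(Mul(Add(-5, Rational(1, 3)), -4), 473) = Add(Mul(Rational(-14, 3), -4), 473) = Add(Rational(56, 3), 473) = Rational(1475, 3)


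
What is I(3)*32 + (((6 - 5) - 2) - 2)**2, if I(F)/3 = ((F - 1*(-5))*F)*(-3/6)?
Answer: -1143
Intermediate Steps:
I(F) = -3*F*(5 + F)/2 (I(F) = 3*(((F - 1*(-5))*F)*(-3/6)) = 3*(((F + 5)*F)*(-3*1/6)) = 3*(((5 + F)*F)*(-1/2)) = 3*((F*(5 + F))*(-1/2)) = 3*(-F*(5 + F)/2) = -3*F*(5 + F)/2)
I(3)*32 + (((6 - 5) - 2) - 2)**2 = -3/2*3*(5 + 3)*32 + (((6 - 5) - 2) - 2)**2 = -3/2*3*8*32 + ((1 - 2) - 2)**2 = -36*32 + (-1 - 2)**2 = -1152 + (-3)**2 = -1152 + 9 = -1143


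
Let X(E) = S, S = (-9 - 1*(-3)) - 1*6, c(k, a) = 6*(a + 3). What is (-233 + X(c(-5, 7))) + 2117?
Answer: 1872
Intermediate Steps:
c(k, a) = 18 + 6*a (c(k, a) = 6*(3 + a) = 18 + 6*a)
S = -12 (S = (-9 + 3) - 6 = -6 - 6 = -12)
X(E) = -12
(-233 + X(c(-5, 7))) + 2117 = (-233 - 12) + 2117 = -245 + 2117 = 1872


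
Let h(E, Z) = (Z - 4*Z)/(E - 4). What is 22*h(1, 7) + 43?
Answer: 197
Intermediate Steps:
h(E, Z) = -3*Z/(-4 + E) (h(E, Z) = (-3*Z)/(-4 + E) = -3*Z/(-4 + E))
22*h(1, 7) + 43 = 22*(-3*7/(-4 + 1)) + 43 = 22*(-3*7/(-3)) + 43 = 22*(-3*7*(-⅓)) + 43 = 22*7 + 43 = 154 + 43 = 197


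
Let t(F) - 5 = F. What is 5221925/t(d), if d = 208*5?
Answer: 1044385/209 ≈ 4997.1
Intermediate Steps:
d = 1040
t(F) = 5 + F
5221925/t(d) = 5221925/(5 + 1040) = 5221925/1045 = 5221925*(1/1045) = 1044385/209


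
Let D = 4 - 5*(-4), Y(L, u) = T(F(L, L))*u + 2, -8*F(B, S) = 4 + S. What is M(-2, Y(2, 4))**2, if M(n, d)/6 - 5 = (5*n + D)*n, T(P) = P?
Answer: 19044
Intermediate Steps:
F(B, S) = -1/2 - S/8 (F(B, S) = -(4 + S)/8 = -1/2 - S/8)
Y(L, u) = 2 + u*(-1/2 - L/8) (Y(L, u) = (-1/2 - L/8)*u + 2 = u*(-1/2 - L/8) + 2 = 2 + u*(-1/2 - L/8))
D = 24 (D = 4 + 20 = 24)
M(n, d) = 30 + 6*n*(24 + 5*n) (M(n, d) = 30 + 6*((5*n + 24)*n) = 30 + 6*((24 + 5*n)*n) = 30 + 6*(n*(24 + 5*n)) = 30 + 6*n*(24 + 5*n))
M(-2, Y(2, 4))**2 = (30 + 30*(-2)**2 + 144*(-2))**2 = (30 + 30*4 - 288)**2 = (30 + 120 - 288)**2 = (-138)**2 = 19044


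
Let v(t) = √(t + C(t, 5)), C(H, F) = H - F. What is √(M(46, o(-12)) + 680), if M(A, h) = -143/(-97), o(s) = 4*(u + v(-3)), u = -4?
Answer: √6411991/97 ≈ 26.105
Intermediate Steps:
v(t) = √(-5 + 2*t) (v(t) = √(t + (t - 1*5)) = √(t + (t - 5)) = √(t + (-5 + t)) = √(-5 + 2*t))
o(s) = -16 + 4*I*√11 (o(s) = 4*(-4 + √(-5 + 2*(-3))) = 4*(-4 + √(-5 - 6)) = 4*(-4 + √(-11)) = 4*(-4 + I*√11) = -16 + 4*I*√11)
M(A, h) = 143/97 (M(A, h) = -143*(-1/97) = 143/97)
√(M(46, o(-12)) + 680) = √(143/97 + 680) = √(66103/97) = √6411991/97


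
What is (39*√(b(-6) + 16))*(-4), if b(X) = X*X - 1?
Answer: -156*√51 ≈ -1114.1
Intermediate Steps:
b(X) = -1 + X² (b(X) = X² - 1 = -1 + X²)
(39*√(b(-6) + 16))*(-4) = (39*√((-1 + (-6)²) + 16))*(-4) = (39*√((-1 + 36) + 16))*(-4) = (39*√(35 + 16))*(-4) = (39*√51)*(-4) = -156*√51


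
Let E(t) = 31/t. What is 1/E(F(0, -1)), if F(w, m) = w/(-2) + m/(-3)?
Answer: 1/93 ≈ 0.010753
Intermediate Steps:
F(w, m) = -w/2 - m/3 (F(w, m) = w*(-½) + m*(-⅓) = -w/2 - m/3)
1/E(F(0, -1)) = 1/(31/(-½*0 - ⅓*(-1))) = 1/(31/(0 + ⅓)) = 1/(31/(⅓)) = 1/(31*3) = 1/93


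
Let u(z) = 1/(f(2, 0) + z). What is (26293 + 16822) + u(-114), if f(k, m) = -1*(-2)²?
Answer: 5087569/118 ≈ 43115.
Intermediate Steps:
f(k, m) = -4 (f(k, m) = -1*4 = -4)
u(z) = 1/(-4 + z)
(26293 + 16822) + u(-114) = (26293 + 16822) + 1/(-4 - 114) = 43115 + 1/(-118) = 43115 - 1/118 = 5087569/118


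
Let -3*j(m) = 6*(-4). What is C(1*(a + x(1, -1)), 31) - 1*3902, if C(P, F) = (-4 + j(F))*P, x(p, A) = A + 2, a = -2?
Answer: -3906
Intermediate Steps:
x(p, A) = 2 + A
j(m) = 8 (j(m) = -2*(-4) = -1/3*(-24) = 8)
C(P, F) = 4*P (C(P, F) = (-4 + 8)*P = 4*P)
C(1*(a + x(1, -1)), 31) - 1*3902 = 4*(1*(-2 + (2 - 1))) - 1*3902 = 4*(1*(-2 + 1)) - 3902 = 4*(1*(-1)) - 3902 = 4*(-1) - 3902 = -4 - 3902 = -3906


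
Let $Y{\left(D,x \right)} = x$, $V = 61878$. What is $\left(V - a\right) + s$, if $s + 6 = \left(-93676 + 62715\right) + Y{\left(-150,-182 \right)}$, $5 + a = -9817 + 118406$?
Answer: $-77855$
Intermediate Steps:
$a = 108584$ ($a = -5 + \left(-9817 + 118406\right) = -5 + 108589 = 108584$)
$s = -31149$ ($s = -6 + \left(\left(-93676 + 62715\right) - 182\right) = -6 - 31143 = -31149$)
$\left(V - a\right) + s = \left(61878 - 108584\right) - 31149 = -46706 - 31149 = -77855$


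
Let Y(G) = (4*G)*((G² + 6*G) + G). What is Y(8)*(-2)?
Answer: -7680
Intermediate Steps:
Y(G) = 4*G*(G² + 7*G) (Y(G) = (4*G)*(G² + 7*G) = 4*G*(G² + 7*G))
Y(8)*(-2) = (4*8²*(7 + 8))*(-2) = (4*64*15)*(-2) = 3840*(-2) = -7680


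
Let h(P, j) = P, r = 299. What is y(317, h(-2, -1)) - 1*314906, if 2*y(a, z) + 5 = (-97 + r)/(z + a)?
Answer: -198392153/630 ≈ -3.1491e+5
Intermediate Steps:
y(a, z) = -5/2 + 101/(a + z) (y(a, z) = -5/2 + ((-97 + 299)/(z + a))/2 = -5/2 + (202/(a + z))/2 = -5/2 + 101/(a + z))
y(317, h(-2, -1)) - 1*314906 = (202 - 5*317 - 5*(-2))/(2*(317 - 2)) - 1*314906 = (½)*(202 - 1585 + 10)/315 - 314906 = (½)*(1/315)*(-1373) - 314906 = -1373/630 - 314906 = -198392153/630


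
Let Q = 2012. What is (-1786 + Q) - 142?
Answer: 84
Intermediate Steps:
(-1786 + Q) - 142 = (-1786 + 2012) - 142 = 226 - 142 = 84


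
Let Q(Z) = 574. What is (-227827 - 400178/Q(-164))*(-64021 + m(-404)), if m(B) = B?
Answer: 4225406268150/287 ≈ 1.4723e+10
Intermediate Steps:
(-227827 - 400178/Q(-164))*(-64021 + m(-404)) = (-227827 - 400178/574)*(-64021 - 404) = (-227827 - 400178*1/574)*(-64425) = (-227827 - 200089/287)*(-64425) = -65586438/287*(-64425) = 4225406268150/287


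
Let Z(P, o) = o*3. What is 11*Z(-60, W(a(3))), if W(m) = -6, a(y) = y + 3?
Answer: -198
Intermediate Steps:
a(y) = 3 + y
Z(P, o) = 3*o
11*Z(-60, W(a(3))) = 11*(3*(-6)) = 11*(-18) = -198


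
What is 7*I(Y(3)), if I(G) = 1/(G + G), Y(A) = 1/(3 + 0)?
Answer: 21/2 ≈ 10.500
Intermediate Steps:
Y(A) = 1/3
I(G) = 1/(2*G)
7*I(Y(3)) = 7*(1/(2*(1/3))) = 7*((1/2)*3) = 7*(3/2) = 21/2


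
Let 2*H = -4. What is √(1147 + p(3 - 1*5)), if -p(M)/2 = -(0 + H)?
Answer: 3*√127 ≈ 33.808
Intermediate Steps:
H = -2 (H = (½)*(-4) = -2)
p(M) = -4 (p(M) = -(-2)*(0 - 2) = -(-2)*(-2) = -2*2 = -4)
√(1147 + p(3 - 1*5)) = √(1147 - 4) = √1143 = 3*√127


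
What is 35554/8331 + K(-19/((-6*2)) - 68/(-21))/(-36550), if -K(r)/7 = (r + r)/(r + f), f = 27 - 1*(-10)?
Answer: 152172872329/35656721655 ≈ 4.2677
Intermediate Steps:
f = 37 (f = 27 + 10 = 37)
K(r) = -14*r/(37 + r) (K(r) = -7*(r + r)/(r + 37) = -7*2*r/(37 + r) = -14*r/(37 + r))
35554/8331 + K(-19/((-6*2)) - 68/(-21))/(-36550) = 35554/8331 - 14*(-19/((-6*2)) - 68/(-21))/(37 + (-19/((-6*2)) - 68/(-21)))/(-36550) = 35554*(1/8331) - 14*(-19/(-12) - 68*(-1/21))/(37 + (-19/(-12) - 68*(-1/21)))*(-1/36550) = 35554/8331 - 14*(-19*(-1/12) + 68/21)/(37 + (-19*(-1/12) + 68/21))*(-1/36550) = 35554/8331 - 14*(19/12 + 68/21)/(37 + (19/12 + 68/21))*(-1/36550) = 35554/8331 - 14*135/28/(37 + 135/28)*(-1/36550) = 35554/8331 - 14*135/28/1171/28*(-1/36550) = 35554/8331 - 14*135/28*28/1171*(-1/36550) = 35554/8331 - 1890/1171*(-1/36550) = 35554/8331 + 189/4280005 = 152172872329/35656721655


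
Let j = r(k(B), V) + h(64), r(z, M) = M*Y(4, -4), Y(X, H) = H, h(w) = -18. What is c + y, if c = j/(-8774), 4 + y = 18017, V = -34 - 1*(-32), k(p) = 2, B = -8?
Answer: 79023036/4387 ≈ 18013.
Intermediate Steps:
V = -2 (V = -34 + 32 = -2)
r(z, M) = -4*M (r(z, M) = M*(-4) = -4*M)
j = -10 (j = -4*(-2) - 18 = 8 - 18 = -10)
y = 18013 (y = -4 + 18017 = 18013)
c = 5/4387 (c = -10/(-8774) = -10*(-1/8774) = 5/4387 ≈ 0.0011397)
c + y = 5/4387 + 18013 = 79023036/4387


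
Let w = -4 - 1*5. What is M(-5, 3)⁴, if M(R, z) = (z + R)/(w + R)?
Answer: 1/2401 ≈ 0.00041649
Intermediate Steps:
w = -9 (w = -4 - 5 = -9)
M(R, z) = (R + z)/(-9 + R) (M(R, z) = (z + R)/(-9 + R) = (R + z)/(-9 + R))
M(-5, 3)⁴ = ((-5 + 3)/(-9 - 5))⁴ = (-2/(-14))⁴ = (-1/14*(-2))⁴ = (⅐)⁴ = 1/2401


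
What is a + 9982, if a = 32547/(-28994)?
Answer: 15230819/1526 ≈ 9980.9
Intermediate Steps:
a = -1713/1526 (a = 32547*(-1/28994) = -1713/1526 ≈ -1.1225)
a + 9982 = -1713/1526 + 9982 = 15230819/1526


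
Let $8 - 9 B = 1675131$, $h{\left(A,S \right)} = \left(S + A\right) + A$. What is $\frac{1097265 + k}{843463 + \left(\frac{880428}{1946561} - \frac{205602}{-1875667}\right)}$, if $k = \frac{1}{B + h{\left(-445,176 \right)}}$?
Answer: $\frac{6736662793601481672426012}{5178447863858303808666671} \approx 1.3009$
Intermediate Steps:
$h{\left(A,S \right)} = S + 2 A$ ($h{\left(A,S \right)} = \left(A + S\right) + A = S + 2 A$)
$B = - \frac{1675123}{9}$ ($B = \frac{8}{9} - \frac{558377}{3} = - \frac{1675123}{9} \approx -1.8612 \cdot 10^{5}$)
$k = - \frac{9}{1681549}$ ($k = \frac{1}{- \frac{1675123}{9} + \left(176 + 2 \left(-445\right)\right)} = \frac{1}{- \frac{1675123}{9} + \left(176 - 890\right)} = \frac{1}{- \frac{1675123}{9} - 714} = \frac{1}{- \frac{1681549}{9}} = - \frac{9}{1681549} \approx -5.3522 \cdot 10^{-6}$)
$\frac{1097265 + k}{843463 + \left(\frac{880428}{1946561} - \frac{205602}{-1875667}\right)} = \frac{1097265 - \frac{9}{1681549}}{843463 + \left(\frac{880428}{1946561} - \frac{205602}{-1875667}\right)} = \frac{1845104863476}{1681549 \left(843463 + \left(880428 \cdot \frac{1}{1946561} - - \frac{205602}{1875667}\right)\right)} = \frac{1845104863476}{1681549 \left(843463 + \left(\frac{880428}{1946561} + \frac{205602}{1875667}\right)\right)} = \frac{1845104863476}{1681549 \left(843463 + \frac{2051606580198}{3651100231187}\right)} = \frac{1845104863476}{1681549 \cdot \frac{3079570005904260779}{3651100231187}} = \frac{1845104863476}{1681549} \cdot \frac{3651100231187}{3079570005904260779} = \frac{6736662793601481672426012}{5178447863858303808666671}$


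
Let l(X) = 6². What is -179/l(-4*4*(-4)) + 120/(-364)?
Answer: -17369/3276 ≈ -5.3019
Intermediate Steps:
l(X) = 36
-179/l(-4*4*(-4)) + 120/(-364) = -179/36 + 120/(-364) = -179*1/36 + 120*(-1/364) = -179/36 - 30/91 = -17369/3276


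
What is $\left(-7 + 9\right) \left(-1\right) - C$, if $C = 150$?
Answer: $-152$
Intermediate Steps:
$\left(-7 + 9\right) \left(-1\right) - C = \left(-7 + 9\right) \left(-1\right) - 150 = 2 \left(-1\right) - 150 = -2 - 150 = -152$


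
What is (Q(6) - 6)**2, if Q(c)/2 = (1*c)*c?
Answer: 4356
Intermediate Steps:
Q(c) = 2*c**2 (Q(c) = 2*((1*c)*c) = 2*(c*c) = 2*c**2)
(Q(6) - 6)**2 = (2*6**2 - 6)**2 = (2*36 - 6)**2 = (72 - 6)**2 = 66**2 = 4356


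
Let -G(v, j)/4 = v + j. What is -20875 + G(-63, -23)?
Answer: -20531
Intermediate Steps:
G(v, j) = -4*j - 4*v (G(v, j) = -4*(v + j) = -4*(j + v) = -4*j - 4*v)
-20875 + G(-63, -23) = -20875 + (-4*(-23) - 4*(-63)) = -20875 + (92 + 252) = -20875 + 344 = -20531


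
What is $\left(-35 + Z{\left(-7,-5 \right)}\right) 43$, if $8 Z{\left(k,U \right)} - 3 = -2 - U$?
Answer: $- \frac{5891}{4} \approx -1472.8$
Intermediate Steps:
$Z{\left(k,U \right)} = \frac{1}{8} - \frac{U}{8}$ ($Z{\left(k,U \right)} = \frac{3}{8} + \frac{-2 - U}{8} = \frac{3}{8} - \left(\frac{1}{4} + \frac{U}{8}\right) = \frac{1}{8} - \frac{U}{8}$)
$\left(-35 + Z{\left(-7,-5 \right)}\right) 43 = \left(-35 + \left(\frac{1}{8} - - \frac{5}{8}\right)\right) 43 = \left(-35 + \left(\frac{1}{8} + \frac{5}{8}\right)\right) 43 = \left(-35 + \frac{3}{4}\right) 43 = \left(- \frac{137}{4}\right) 43 = - \frac{5891}{4}$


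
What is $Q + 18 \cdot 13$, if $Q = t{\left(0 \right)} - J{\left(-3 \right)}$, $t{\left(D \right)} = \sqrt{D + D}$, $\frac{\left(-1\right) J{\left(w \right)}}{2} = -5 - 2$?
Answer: $220$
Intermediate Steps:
$J{\left(w \right)} = 14$ ($J{\left(w \right)} = - 2 \left(-5 - 2\right) = \left(-2\right) \left(-7\right) = 14$)
$t{\left(D \right)} = \sqrt{2} \sqrt{D}$ ($t{\left(D \right)} = \sqrt{2 D} = \sqrt{2} \sqrt{D}$)
$Q = -14$ ($Q = \sqrt{2} \sqrt{0} - 14 = \sqrt{2} \cdot 0 - 14 = 0 - 14 = -14$)
$Q + 18 \cdot 13 = -14 + 18 \cdot 13 = -14 + 234 = 220$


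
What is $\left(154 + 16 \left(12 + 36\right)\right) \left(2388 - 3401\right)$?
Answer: $-933986$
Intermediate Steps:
$\left(154 + 16 \left(12 + 36\right)\right) \left(2388 - 3401\right) = \left(154 + 16 \cdot 48\right) \left(-1013\right) = \left(154 + 768\right) \left(-1013\right) = 922 \left(-1013\right) = -933986$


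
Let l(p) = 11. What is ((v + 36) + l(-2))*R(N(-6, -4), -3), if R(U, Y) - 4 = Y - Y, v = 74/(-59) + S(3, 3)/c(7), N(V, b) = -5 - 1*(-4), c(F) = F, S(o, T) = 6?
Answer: 76988/413 ≈ 186.41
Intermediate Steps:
N(V, b) = -1 (N(V, b) = -5 + 4 = -1)
v = -164/413 (v = 74/(-59) + 6/7 = 74*(-1/59) + 6*(⅐) = -74/59 + 6/7 = -164/413 ≈ -0.39709)
R(U, Y) = 4 (R(U, Y) = 4 + (Y - Y) = 4 + 0 = 4)
((v + 36) + l(-2))*R(N(-6, -4), -3) = ((-164/413 + 36) + 11)*4 = (14704/413 + 11)*4 = (19247/413)*4 = 76988/413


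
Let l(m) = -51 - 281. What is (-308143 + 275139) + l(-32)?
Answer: -33336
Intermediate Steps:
l(m) = -332
(-308143 + 275139) + l(-32) = (-308143 + 275139) - 332 = -33004 - 332 = -33336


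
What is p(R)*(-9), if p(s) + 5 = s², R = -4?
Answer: -99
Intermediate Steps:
p(s) = -5 + s²
p(R)*(-9) = (-5 + (-4)²)*(-9) = (-5 + 16)*(-9) = 11*(-9) = -99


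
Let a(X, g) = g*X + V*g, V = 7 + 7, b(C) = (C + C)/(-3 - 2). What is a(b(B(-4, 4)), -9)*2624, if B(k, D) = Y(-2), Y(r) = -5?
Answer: -377856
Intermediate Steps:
B(k, D) = -5
b(C) = -2*C/5 (b(C) = (2*C)/(-5) = (2*C)*(-⅕) = -2*C/5)
V = 14
a(X, g) = 14*g + X*g (a(X, g) = g*X + 14*g = X*g + 14*g = 14*g + X*g)
a(b(B(-4, 4)), -9)*2624 = -9*(14 - ⅖*(-5))*2624 = -9*(14 + 2)*2624 = -9*16*2624 = -144*2624 = -377856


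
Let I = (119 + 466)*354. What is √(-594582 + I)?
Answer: 14*I*√1977 ≈ 622.49*I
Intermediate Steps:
I = 207090 (I = 585*354 = 207090)
√(-594582 + I) = √(-594582 + 207090) = √(-387492) = 14*I*√1977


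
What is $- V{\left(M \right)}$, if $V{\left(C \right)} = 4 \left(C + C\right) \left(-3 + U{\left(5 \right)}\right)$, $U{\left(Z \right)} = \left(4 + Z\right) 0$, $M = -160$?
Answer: $-3840$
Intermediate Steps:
$U{\left(Z \right)} = 0$
$V{\left(C \right)} = - 24 C$ ($V{\left(C \right)} = 4 \left(C + C\right) \left(-3 + 0\right) = 4 \cdot 2 C \left(-3\right) = 4 \left(- 6 C\right) = - 24 C$)
$- V{\left(M \right)} = - \left(-24\right) \left(-160\right) = \left(-1\right) 3840 = -3840$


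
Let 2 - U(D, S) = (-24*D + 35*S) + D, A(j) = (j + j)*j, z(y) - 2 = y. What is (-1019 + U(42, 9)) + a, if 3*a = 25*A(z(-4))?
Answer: -898/3 ≈ -299.33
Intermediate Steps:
z(y) = 2 + y
A(j) = 2*j² (A(j) = (2*j)*j = 2*j²)
a = 200/3 (a = (25*(2*(2 - 4)²))/3 = (25*(2*(-2)²))/3 = (25*(2*4))/3 = (25*8)/3 = (⅓)*200 = 200/3 ≈ 66.667)
U(D, S) = 2 - 35*S + 23*D (U(D, S) = 2 - ((-24*D + 35*S) + D) = 2 - (-23*D + 35*S) = 2 + (-35*S + 23*D) = 2 - 35*S + 23*D)
(-1019 + U(42, 9)) + a = (-1019 + (2 - 35*9 + 23*42)) + 200/3 = (-1019 + (2 - 315 + 966)) + 200/3 = (-1019 + 653) + 200/3 = -366 + 200/3 = -898/3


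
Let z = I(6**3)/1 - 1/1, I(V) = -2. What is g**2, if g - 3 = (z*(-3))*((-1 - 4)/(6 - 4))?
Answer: 1521/4 ≈ 380.25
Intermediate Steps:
z = -3 (z = -2/1 - 1/1 = -2*1 - 1*1 = -2 - 1 = -3)
g = -39/2 (g = 3 + (-3*(-3))*((-1 - 4)/(6 - 4)) = 3 + 9*(-5/2) = 3 - 45/2 = -39/2 ≈ -19.500)
g**2 = (-39/2)**2 = 1521/4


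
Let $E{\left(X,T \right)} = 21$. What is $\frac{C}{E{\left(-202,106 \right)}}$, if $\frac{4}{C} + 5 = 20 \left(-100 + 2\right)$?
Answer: $- \frac{4}{41265} \approx -9.6934 \cdot 10^{-5}$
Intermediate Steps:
$C = - \frac{4}{1965}$ ($C = \frac{4}{-5 + 20 \left(-100 + 2\right)} = \frac{4}{-5 + 20 \left(-98\right)} = \frac{4}{-5 - 1960} = \frac{4}{-1965} = 4 \left(- \frac{1}{1965}\right) = - \frac{4}{1965} \approx -0.0020356$)
$\frac{C}{E{\left(-202,106 \right)}} = - \frac{4}{1965 \cdot 21} = \left(- \frac{4}{1965}\right) \frac{1}{21} = - \frac{4}{41265}$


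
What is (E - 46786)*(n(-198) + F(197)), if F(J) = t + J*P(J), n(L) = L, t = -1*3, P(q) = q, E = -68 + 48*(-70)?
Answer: -1938662112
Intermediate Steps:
E = -3428 (E = -68 - 3360 = -3428)
t = -3
F(J) = -3 + J**2 (F(J) = -3 + J*J = -3 + J**2)
(E - 46786)*(n(-198) + F(197)) = (-3428 - 46786)*(-198 + (-3 + 197**2)) = -50214*(-198 + (-3 + 38809)) = -50214*(-198 + 38806) = -50214*38608 = -1938662112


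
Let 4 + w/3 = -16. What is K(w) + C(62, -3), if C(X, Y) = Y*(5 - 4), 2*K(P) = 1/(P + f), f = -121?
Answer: -1087/362 ≈ -3.0028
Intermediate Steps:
w = -60 (w = -12 + 3*(-16) = -12 - 48 = -60)
K(P) = 1/(2*(-121 + P)) (K(P) = 1/(2*(P - 121)) = 1/(2*(-121 + P)))
C(X, Y) = Y (C(X, Y) = Y*1 = Y)
K(w) + C(62, -3) = 1/(2*(-121 - 60)) - 3 = (½)/(-181) - 3 = (½)*(-1/181) - 3 = -1/362 - 3 = -1087/362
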